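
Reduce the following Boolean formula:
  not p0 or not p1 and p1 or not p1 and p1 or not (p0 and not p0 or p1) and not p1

not p0 or not p1

not p0 or not p1 and p1 or not p1 and p1 or not (p0 and not p0 or p1) and not p1
= not p0 or not p1 and p1 or not (p0 and not p0 or p1) and not p1   [idempotence]
= not p0 or not p1 and p1 or not p1 and not p1   [complement / identity]
= not p0 or not p1   [distribution]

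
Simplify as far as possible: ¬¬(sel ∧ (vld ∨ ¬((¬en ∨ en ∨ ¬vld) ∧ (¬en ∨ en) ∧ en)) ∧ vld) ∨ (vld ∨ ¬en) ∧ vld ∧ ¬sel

¬¬(sel ∧ (vld ∨ ¬((¬en ∨ en ∨ ¬vld) ∧ (¬en ∨ en) ∧ en)) ∧ vld) ∨ (vld ∨ ¬en) ∧ vld ∧ ¬sel
= sel ∧ (vld ∨ ¬((¬en ∨ en ∨ ¬vld) ∧ (¬en ∨ en) ∧ en)) ∧ vld ∨ (vld ∨ ¬en) ∧ vld ∧ ¬sel   (double negation)
= sel ∧ (vld ∨ ¬((¬en ∨ en) ∧ en)) ∧ vld ∨ (vld ∨ ¬en) ∧ vld ∧ ¬sel   (absorption)
= sel ∧ (vld ∨ ¬en) ∧ vld ∨ (vld ∨ ¬en) ∧ vld ∧ ¬sel   (complement / identity)
= (vld ∨ ¬en) ∧ vld   (distribution)
= vld   (absorption)

vld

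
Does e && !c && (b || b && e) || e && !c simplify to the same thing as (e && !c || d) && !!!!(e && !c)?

E1: e && !c && (b || b && e) || e && !c
    = e && !c && b || e && !c   (absorption)
    = e && !c   (absorption)
E2: (e && !c || d) && !!!!(e && !c)
    = (e && !c || d) && !!(e && !c)   (double negation)
    = (e && !c || d) && e && !c   (double negation)
    = e && !c   (absorption)
Both reduce to e && !c, so they are equivalent.

Yes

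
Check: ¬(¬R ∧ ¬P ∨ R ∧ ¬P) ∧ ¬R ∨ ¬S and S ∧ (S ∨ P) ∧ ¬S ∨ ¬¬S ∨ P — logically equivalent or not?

E1: ¬(¬R ∧ ¬P ∨ R ∧ ¬P) ∧ ¬R ∨ ¬S
    = ¬¬P ∧ ¬R ∨ ¬S
    = P ∧ ¬R ∨ ¬S
E2: S ∧ (S ∨ P) ∧ ¬S ∨ ¬¬S ∨ P
    = S ∧ (S ∨ P) ∧ ¬S ∨ S ∨ P
    = S ∧ ¬S ∨ S ∨ P
    = S ∨ P
These differ: at P=0, R=1, S=0, E1 = 1 but E2 = 0.

No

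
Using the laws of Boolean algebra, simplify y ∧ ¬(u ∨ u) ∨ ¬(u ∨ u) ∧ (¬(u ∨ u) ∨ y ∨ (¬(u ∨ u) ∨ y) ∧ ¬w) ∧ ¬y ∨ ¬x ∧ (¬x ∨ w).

¬u ∨ ¬x

y ∧ ¬(u ∨ u) ∨ ¬(u ∨ u) ∧ (¬(u ∨ u) ∨ y ∨ (¬(u ∨ u) ∨ y) ∧ ¬w) ∧ ¬y ∨ ¬x ∧ (¬x ∨ w)
= y ∧ ¬(u ∨ u) ∨ ¬(u ∨ u) ∧ (¬(u ∨ u) ∨ y ∨ (¬(u ∨ u) ∨ y) ∧ ¬w) ∧ ¬y ∨ ¬x   [absorption]
= y ∧ ¬(u ∨ u) ∨ ¬(u ∨ u) ∧ (¬(u ∨ u) ∨ y) ∧ ¬y ∨ ¬x   [absorption]
= y ∧ ¬(u ∨ u) ∨ ¬(u ∨ u) ∧ ¬y ∨ ¬x   [absorption]
= ¬(u ∨ u) ∨ ¬x   [distribution]
= ¬u ∨ ¬x   [idempotence]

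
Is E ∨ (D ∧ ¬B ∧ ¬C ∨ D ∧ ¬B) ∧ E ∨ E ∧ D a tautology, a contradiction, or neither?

neither

E ∨ (D ∧ ¬B ∧ ¬C ∨ D ∧ ¬B) ∧ E ∨ E ∧ D
= E ∨ D ∧ ¬B ∧ E ∨ E ∧ D   [absorption]
= E ∨ E ∧ (D ∧ ¬B ∨ D)   [distribution]
= E ∨ E ∧ D   [absorption]
= E   [absorption]
This depends on E, so it is not a constant.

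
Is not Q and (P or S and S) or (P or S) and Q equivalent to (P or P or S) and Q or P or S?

Yes

E1: not Q and (P or S and S) or (P or S) and Q
    = not Q and (P or S) or (P or S) and Q   [idempotence]
    = P or S   [distribution]
E2: (P or P or S) and Q or P or S
    = (P or S) and Q or P or S   [idempotence]
    = P or S   [absorption]
Both reduce to P or S, so they are equivalent.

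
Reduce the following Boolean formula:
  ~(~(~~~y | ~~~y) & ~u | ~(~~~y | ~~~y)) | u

~(~(~~~y | ~~~y) & ~u | ~(~~~y | ~~~y)) | u
= ~~(~~~y | ~~~y) | u   — absorption
= ~(~~y & ~~y) | u   — De Morgan
= ~y | ~y | u   — De Morgan
= ~y | u   — idempotence

~y | u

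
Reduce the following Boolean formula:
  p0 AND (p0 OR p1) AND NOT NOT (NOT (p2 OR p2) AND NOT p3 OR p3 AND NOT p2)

p0 AND (p0 OR p1) AND NOT NOT (NOT (p2 OR p2) AND NOT p3 OR p3 AND NOT p2)
= p0 AND (p0 OR p1) AND NOT NOT (NOT p2 AND NOT p3 OR p3 AND NOT p2)   (idempotence)
= p0 AND (p0 OR p1) AND NOT NOT NOT p2   (distribution)
= p0 AND (p0 OR p1) AND NOT p2   (double negation)
= p0 AND NOT p2   (absorption)

p0 AND NOT p2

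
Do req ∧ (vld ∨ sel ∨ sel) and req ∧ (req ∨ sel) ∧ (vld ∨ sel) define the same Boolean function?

E1: req ∧ (vld ∨ sel ∨ sel)
    = req ∧ (vld ∨ sel)   — idempotence
E2: req ∧ (req ∨ sel) ∧ (vld ∨ sel)
    = req ∧ (vld ∨ sel)   — absorption
Both reduce to req ∧ (vld ∨ sel), so they are equivalent.

Yes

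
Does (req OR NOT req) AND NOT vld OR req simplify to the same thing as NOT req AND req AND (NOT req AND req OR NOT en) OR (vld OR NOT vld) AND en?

E1: (req OR NOT req) AND NOT vld OR req
    = NOT vld OR req   (complement / identity)
E2: NOT req AND req AND (NOT req AND req OR NOT en) OR (vld OR NOT vld) AND en
    = NOT req AND req AND (NOT req AND req OR NOT en) OR en   (complement / identity)
    = NOT req AND req OR en   (absorption)
    = en   (complement / identity)
These differ: at en=0, req=1, vld=0, E1 = 1 but E2 = 0.

No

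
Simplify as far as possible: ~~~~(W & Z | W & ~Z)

~~~~(W & Z | W & ~Z)
= ~~(W & Z | W & ~Z)   — double negation
= ~~W   — distribution
= W   — double negation

W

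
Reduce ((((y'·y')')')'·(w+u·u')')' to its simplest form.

((((y'·y')')')'·(w+u·u')')'
= ((((y'·y')')')'·w')'   — complement / identity
= ((((y')')')'·w')'   — idempotence
= ((y')'·w')'   — double negation
= y'+w   — De Morgan

y'+w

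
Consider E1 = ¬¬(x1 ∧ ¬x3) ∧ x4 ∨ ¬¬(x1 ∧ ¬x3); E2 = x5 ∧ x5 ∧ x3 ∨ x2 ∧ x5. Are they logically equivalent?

E1: ¬¬(x1 ∧ ¬x3) ∧ x4 ∨ ¬¬(x1 ∧ ¬x3)
    = ¬¬(x1 ∧ ¬x3)
    = x1 ∧ ¬x3
E2: x5 ∧ x5 ∧ x3 ∨ x2 ∧ x5
    = x5 ∧ x3 ∨ x2 ∧ x5
    = (x3 ∨ x2) ∧ x5
These differ: at x1=1, x2=0, x3=0, x4=1, x5=1, E1 = 1 but E2 = 0.

No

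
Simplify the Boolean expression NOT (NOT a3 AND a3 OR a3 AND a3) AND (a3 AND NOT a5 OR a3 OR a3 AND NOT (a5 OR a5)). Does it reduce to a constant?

FALSE

NOT (NOT a3 AND a3 OR a3 AND a3) AND (a3 AND NOT a5 OR a3 OR a3 AND NOT (a5 OR a5))
= NOT (NOT a3 AND a3 OR a3 AND a3) AND (a3 AND NOT a5 OR a3 OR a3 AND NOT a5)   — idempotence
= NOT (NOT a3 AND a3 OR a3 AND a3) AND (a3 OR a3 AND NOT a5)   — absorption
= NOT (NOT a3 AND a3 OR a3 AND a3) AND a3   — absorption
= NOT a3 AND a3   — distribution
= FALSE   — complement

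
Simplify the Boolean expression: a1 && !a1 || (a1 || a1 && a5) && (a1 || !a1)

a1

a1 && !a1 || (a1 || a1 && a5) && (a1 || !a1)
= a1 && !a1 || a1 || a1 && a5   — complement / identity
= a1 || a1 && a5   — complement / identity
= a1   — absorption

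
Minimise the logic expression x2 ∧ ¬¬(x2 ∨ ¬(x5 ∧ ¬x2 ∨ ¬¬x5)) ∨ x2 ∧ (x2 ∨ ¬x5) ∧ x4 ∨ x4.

x2 ∨ x4

x2 ∧ ¬¬(x2 ∨ ¬(x5 ∧ ¬x2 ∨ ¬¬x5)) ∨ x2 ∧ (x2 ∨ ¬x5) ∧ x4 ∨ x4
= x2 ∧ (x2 ∨ ¬(x5 ∧ ¬x2 ∨ ¬¬x5)) ∨ x2 ∧ (x2 ∨ ¬x5) ∧ x4 ∨ x4   (double negation)
= x2 ∧ (x2 ∨ ¬(x5 ∧ ¬x2 ∨ x5)) ∨ x2 ∧ (x2 ∨ ¬x5) ∧ x4 ∨ x4   (double negation)
= x2 ∧ (x2 ∨ ¬x5) ∨ x2 ∧ (x2 ∨ ¬x5) ∧ x4 ∨ x4   (absorption)
= x2 ∧ (x2 ∨ ¬x5) ∨ x4   (absorption)
= x2 ∨ x4   (absorption)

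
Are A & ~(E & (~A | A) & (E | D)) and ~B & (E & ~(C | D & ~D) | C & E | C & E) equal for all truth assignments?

E1: A & ~(E & (~A | A) & (E | D))
    = A & ~(E & (E | D))
    = A & ~E
E2: ~B & (E & ~(C | D & ~D) | C & E | C & E)
    = ~B & (E & ~C | C & E | C & E)
    = ~B & (E & ~C | C & E)
    = ~B & E
These differ: at A=1, B=1, C=1, D=0, E=0, E1 = 1 but E2 = 0.

No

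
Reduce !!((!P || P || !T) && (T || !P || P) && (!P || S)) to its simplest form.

!P || S

!!((!P || P || !T) && (T || !P || P) && (!P || S))
= (!P || P || !T) && (T || !P || P) && (!P || S)   — double negation
= (!T && T || !P || P) && (!P || S)   — distribution
= (!P || P) && (!P || S)   — complement / identity
= !P || S   — complement / identity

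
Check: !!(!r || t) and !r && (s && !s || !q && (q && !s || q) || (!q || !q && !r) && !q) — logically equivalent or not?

E1: !!(!r || t)
    = !r || t   — double negation
E2: !r && (s && !s || !q && (q && !s || q) || (!q || !q && !r) && !q)
    = !r && (s && !s || !q && q || (!q || !q && !r) && !q)   — absorption
    = !r && (s && !s || !q && q || !q && !q)   — absorption
    = !r && (s && !s || !q)   — distribution
    = !r && !q   — complement / identity
These differ: at q=0, r=1, s=1, t=1, E1 = 1 but E2 = 0.

No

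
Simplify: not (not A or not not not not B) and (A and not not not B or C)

not (not A or not not not not B) and (A and not not not B or C)
= A and not not not B and (A and not not not B or C)   — De Morgan
= A and not not not B   — absorption
= A and not B   — double negation

A and not B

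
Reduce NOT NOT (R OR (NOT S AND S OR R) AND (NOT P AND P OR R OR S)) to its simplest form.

R

NOT NOT (R OR (NOT S AND S OR R) AND (NOT P AND P OR R OR S))
= NOT NOT (R OR (NOT S AND S OR R) AND (R OR S))   — complement / identity
= R OR (NOT S AND S OR R) AND (R OR S)   — double negation
= R OR R AND (R OR S)   — complement / identity
= R OR R   — absorption
= R   — idempotence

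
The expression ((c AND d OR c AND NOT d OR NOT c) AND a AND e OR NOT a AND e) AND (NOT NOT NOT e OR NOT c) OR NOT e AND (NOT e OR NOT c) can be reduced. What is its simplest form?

NOT e OR NOT c

((c AND d OR c AND NOT d OR NOT c) AND a AND e OR NOT a AND e) AND (NOT NOT NOT e OR NOT c) OR NOT e AND (NOT e OR NOT c)
= ((c AND d OR c AND NOT d OR NOT c) AND a AND e OR NOT a AND e) AND (NOT e OR NOT c) OR NOT e AND (NOT e OR NOT c)   [double negation]
= ((c OR NOT c) AND a AND e OR NOT a AND e) AND (NOT e OR NOT c) OR NOT e AND (NOT e OR NOT c)   [distribution]
= (a AND e OR NOT a AND e) AND (NOT e OR NOT c) OR NOT e AND (NOT e OR NOT c)   [complement / identity]
= e AND (NOT e OR NOT c) OR NOT e AND (NOT e OR NOT c)   [distribution]
= NOT e OR NOT c   [distribution]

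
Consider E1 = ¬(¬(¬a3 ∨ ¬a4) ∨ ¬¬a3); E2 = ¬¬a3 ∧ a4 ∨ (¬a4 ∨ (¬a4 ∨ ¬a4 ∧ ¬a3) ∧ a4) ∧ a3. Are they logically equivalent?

No

E1: ¬(¬(¬a3 ∨ ¬a4) ∨ ¬¬a3)
    = (¬a3 ∨ ¬a4) ∧ ¬a3
    = ¬a3
E2: ¬¬a3 ∧ a4 ∨ (¬a4 ∨ (¬a4 ∨ ¬a4 ∧ ¬a3) ∧ a4) ∧ a3
    = ¬¬a3 ∧ a4 ∨ (¬a4 ∨ ¬a4 ∧ a4) ∧ a3
    = ¬¬a3 ∧ a4 ∨ ¬a4 ∧ a3
    = a3 ∧ a4 ∨ ¬a4 ∧ a3
    = a3
These differ: at a3=0, a4=0, E1 = 1 but E2 = 0.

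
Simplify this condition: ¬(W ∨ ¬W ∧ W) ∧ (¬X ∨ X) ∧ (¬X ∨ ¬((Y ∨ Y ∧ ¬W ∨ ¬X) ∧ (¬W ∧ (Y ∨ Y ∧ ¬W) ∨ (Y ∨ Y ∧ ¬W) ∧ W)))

¬W ∧ (¬X ∨ ¬Y)

¬(W ∨ ¬W ∧ W) ∧ (¬X ∨ X) ∧ (¬X ∨ ¬((Y ∨ Y ∧ ¬W ∨ ¬X) ∧ (¬W ∧ (Y ∨ Y ∧ ¬W) ∨ (Y ∨ Y ∧ ¬W) ∧ W)))
= ¬W ∧ (¬X ∨ X) ∧ (¬X ∨ ¬((Y ∨ Y ∧ ¬W ∨ ¬X) ∧ (¬W ∧ (Y ∨ Y ∧ ¬W) ∨ (Y ∨ Y ∧ ¬W) ∧ W)))   [complement / identity]
= ¬W ∧ (¬X ∨ X) ∧ (¬X ∨ ¬((Y ∨ Y ∧ ¬W ∨ ¬X) ∧ (Y ∨ Y ∧ ¬W)))   [distribution]
= ¬W ∧ (¬X ∨ ¬((Y ∨ Y ∧ ¬W ∨ ¬X) ∧ (Y ∨ Y ∧ ¬W)))   [complement / identity]
= ¬W ∧ (¬X ∨ ¬(Y ∨ Y ∧ ¬W))   [absorption]
= ¬W ∧ (¬X ∨ ¬Y)   [absorption]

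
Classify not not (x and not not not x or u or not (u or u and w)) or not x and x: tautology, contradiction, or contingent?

tautology

not not (x and not not not x or u or not (u or u and w)) or not x and x
= not not (x and not not not x or u or not (u or u and w))
= not not (x and not not not x or u or not u)
= not not (x and not x or u or not u)
= x and not x or u or not u
= u or not u
= True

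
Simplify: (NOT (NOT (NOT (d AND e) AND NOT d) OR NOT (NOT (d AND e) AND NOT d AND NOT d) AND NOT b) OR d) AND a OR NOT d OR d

(NOT (NOT (NOT (d AND e) AND NOT d) OR NOT (NOT (d AND e) AND NOT d AND NOT d) AND NOT b) OR d) AND a OR NOT d OR d
= (NOT (NOT (NOT (d AND e) AND NOT d) OR NOT (NOT (d AND e) AND NOT d) AND NOT b) OR d) AND a OR NOT d OR d   (idempotence)
= (NOT NOT (NOT (d AND e) AND NOT d) OR d) AND a OR NOT d OR d   (absorption)
= (NOT (d AND e OR d) OR d) AND a OR NOT d OR d   (De Morgan)
= (NOT d OR d) AND a OR NOT d OR d   (absorption)
= NOT d OR d   (absorption)
= TRUE   (complement)

TRUE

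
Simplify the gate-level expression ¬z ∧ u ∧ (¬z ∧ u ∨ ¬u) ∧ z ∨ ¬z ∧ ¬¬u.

¬z ∧ u ∧ (¬z ∧ u ∨ ¬u) ∧ z ∨ ¬z ∧ ¬¬u
= ¬z ∧ u ∧ z ∨ ¬z ∧ ¬¬u
= ¬z ∧ u ∧ z ∨ ¬z ∧ u
= ¬z ∧ u

¬z ∧ u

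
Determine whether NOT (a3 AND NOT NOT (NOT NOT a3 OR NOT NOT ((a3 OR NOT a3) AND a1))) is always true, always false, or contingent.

contingent

NOT (a3 AND NOT NOT (NOT NOT a3 OR NOT NOT ((a3 OR NOT a3) AND a1)))
= NOT (a3 AND NOT (NOT a3 AND NOT ((a3 OR NOT a3) AND a1)))   [De Morgan]
= NOT (a3 AND NOT (NOT a3 AND NOT a1))   [complement / identity]
= NOT (a3 AND (a3 OR a1))   [De Morgan]
= NOT a3   [absorption]
This depends on a3, so it is not a constant.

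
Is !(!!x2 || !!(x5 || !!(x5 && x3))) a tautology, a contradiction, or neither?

neither

!(!!x2 || !!(x5 || !!(x5 && x3)))
= !x2 && !(x5 || !!(x5 && x3))   [De Morgan]
= !x2 && !(x5 || x5 && x3)   [double negation]
= !x2 && !x5   [absorption]
This depends on x2, x5, so it is not a constant.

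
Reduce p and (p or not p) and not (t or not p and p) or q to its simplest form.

p and not t or q

p and (p or not p) and not (t or not p and p) or q
= p and (p or not p) and not t or q   — complement / identity
= p and not t or q   — complement / identity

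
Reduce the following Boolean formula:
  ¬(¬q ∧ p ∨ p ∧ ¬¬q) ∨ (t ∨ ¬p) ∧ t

¬(¬q ∧ p ∨ p ∧ ¬¬q) ∨ (t ∨ ¬p) ∧ t
= ¬(¬q ∧ p ∨ p ∧ q) ∨ (t ∨ ¬p) ∧ t
= ¬p ∨ (t ∨ ¬p) ∧ t
= ¬p ∨ t

¬p ∨ t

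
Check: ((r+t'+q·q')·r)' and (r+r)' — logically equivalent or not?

Yes

E1: ((r+t'+q·q')·r)'
    = ((r+t')·r)'
    = r'
E2: (r+r)'
    = r'
Both reduce to r', so they are equivalent.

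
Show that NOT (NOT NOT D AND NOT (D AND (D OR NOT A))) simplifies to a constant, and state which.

TRUE

NOT (NOT NOT D AND NOT (D AND (D OR NOT A)))
= NOT D OR D AND (D OR NOT A)
= NOT D OR D
= TRUE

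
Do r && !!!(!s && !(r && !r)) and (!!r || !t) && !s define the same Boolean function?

No

E1: r && !!!(!s && !(r && !r))
    = r && !(!s && !(r && !r))   [double negation]
    = r && (s || r && !r)   [De Morgan]
    = r && s   [complement / identity]
E2: (!!r || !t) && !s
    = (r || !t) && !s   [double negation]
These differ: at r=1, s=1, t=0, E1 = 1 but E2 = 0.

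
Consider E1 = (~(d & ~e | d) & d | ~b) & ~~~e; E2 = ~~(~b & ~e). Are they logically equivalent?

E1: (~(d & ~e | d) & d | ~b) & ~~~e
    = (~(d & ~e | d) & d | ~b) & ~e   [double negation]
    = (~d & d | ~b) & ~e   [absorption]
    = ~b & ~e   [complement / identity]
E2: ~~(~b & ~e)
    = ~b & ~e   [double negation]
Both reduce to ~b & ~e, so they are equivalent.

Yes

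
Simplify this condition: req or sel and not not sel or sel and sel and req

req or sel

req or sel and not not sel or sel and sel and req
= req or sel and sel or sel and sel and req   — double negation
= req or sel and sel   — absorption
= req or sel   — idempotence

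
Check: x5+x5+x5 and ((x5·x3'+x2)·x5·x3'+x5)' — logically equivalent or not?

No

E1: x5+x5+x5
    = x5+x5   — idempotence
    = x5   — idempotence
E2: ((x5·x3'+x2)·x5·x3'+x5)'
    = (x5·x3'+x5)'   — absorption
    = x5'   — absorption
These differ: at x2=1, x3=0, x5=0, E1 = 0 but E2 = 1.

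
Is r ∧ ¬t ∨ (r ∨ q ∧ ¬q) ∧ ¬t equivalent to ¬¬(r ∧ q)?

No

E1: r ∧ ¬t ∨ (r ∨ q ∧ ¬q) ∧ ¬t
    = r ∧ ¬t ∨ r ∧ ¬t
    = r ∧ ¬t
E2: ¬¬(r ∧ q)
    = r ∧ q
These differ: at q=0, r=1, t=0, E1 = 1 but E2 = 0.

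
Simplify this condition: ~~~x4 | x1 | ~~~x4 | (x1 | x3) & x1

~x4 | x1

~~~x4 | x1 | ~~~x4 | (x1 | x3) & x1
= ~~~x4 | x1 | ~~~x4 | x1
= ~~~x4 | x1
= ~x4 | x1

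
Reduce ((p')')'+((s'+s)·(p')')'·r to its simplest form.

((p')')'+((s'+s)·(p')')'·r
= ((p')')'+((p')')'·r   — complement / identity
= ((p')')'   — absorption
= p'   — double negation

p'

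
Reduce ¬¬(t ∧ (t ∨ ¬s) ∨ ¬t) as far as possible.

¬¬(t ∧ (t ∨ ¬s) ∨ ¬t)
= ¬¬(t ∨ ¬t)
= t ∨ ¬t
= True

True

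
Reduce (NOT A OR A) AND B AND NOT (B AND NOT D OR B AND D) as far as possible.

FALSE

(NOT A OR A) AND B AND NOT (B AND NOT D OR B AND D)
= (NOT A OR A) AND B AND NOT B   (distribution)
= B AND NOT B   (complement / identity)
= FALSE   (complement)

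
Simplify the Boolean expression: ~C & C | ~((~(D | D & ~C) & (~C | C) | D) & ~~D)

~D

~C & C | ~((~(D | D & ~C) & (~C | C) | D) & ~~D)
= ~C & C | ~((~D & (~C | C) | D) & ~~D)   — absorption
= ~C & C | ~((~D | D) & ~~D)   — complement / identity
= ~C & C | ~((~D | D) & D)   — double negation
= ~((~D | D) & D)   — complement / identity
= ~D   — complement / identity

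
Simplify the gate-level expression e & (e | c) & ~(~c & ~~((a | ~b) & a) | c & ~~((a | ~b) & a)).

e & (e | c) & ~(~c & ~~((a | ~b) & a) | c & ~~((a | ~b) & a))
= e & (e | c) & ~~~((a | ~b) & a)   [distribution]
= e & (e | c) & ~~~a   [absorption]
= e & ~~~a   [absorption]
= e & ~a   [double negation]

e & ~a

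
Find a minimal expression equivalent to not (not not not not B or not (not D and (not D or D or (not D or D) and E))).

not B and not D

not (not not not not B or not (not D and (not D or D or (not D or D) and E)))
= not (not not not not B or not (not D and (not D or D)))   — absorption
= not (not not B or not (not D and (not D or D)))   — double negation
= not B and not D and (not D or D)   — De Morgan
= not B and not D   — complement / identity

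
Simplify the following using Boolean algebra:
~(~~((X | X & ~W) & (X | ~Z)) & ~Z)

~X | Z

~(~~((X | X & ~W) & (X | ~Z)) & ~Z)
= ~((X | X & ~W) & (X | ~Z)) | Z
= ~(X & (X | ~Z)) | Z
= ~X | Z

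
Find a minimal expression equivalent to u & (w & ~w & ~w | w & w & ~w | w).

u & w

u & (w & ~w & ~w | w & w & ~w | w)
= u & (w & ~w | w)   (distribution)
= u & w   (complement / identity)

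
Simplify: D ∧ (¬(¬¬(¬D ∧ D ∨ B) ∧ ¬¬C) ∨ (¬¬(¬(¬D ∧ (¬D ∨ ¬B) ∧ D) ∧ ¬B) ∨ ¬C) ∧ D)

D ∧ (¬(¬¬(¬D ∧ D ∨ B) ∧ ¬¬C) ∨ (¬¬(¬(¬D ∧ (¬D ∨ ¬B) ∧ D) ∧ ¬B) ∨ ¬C) ∧ D)
= D ∧ (¬(¬¬(¬D ∧ D ∨ B) ∧ ¬¬C) ∨ (¬(¬D ∧ (¬D ∨ ¬B) ∧ D ∨ B) ∨ ¬C) ∧ D)   [De Morgan]
= D ∧ (¬(¬D ∧ D ∨ B) ∨ ¬C ∨ (¬(¬D ∧ (¬D ∨ ¬B) ∧ D ∨ B) ∨ ¬C) ∧ D)   [De Morgan]
= D ∧ (¬(¬D ∧ D ∨ B) ∨ ¬C ∨ (¬(¬D ∧ D ∨ B) ∨ ¬C) ∧ D)   [absorption]
= D ∧ (¬(¬D ∧ D ∨ B) ∨ ¬C)   [absorption]
= D ∧ (¬B ∨ ¬C)   [complement / identity]

D ∧ (¬B ∨ ¬C)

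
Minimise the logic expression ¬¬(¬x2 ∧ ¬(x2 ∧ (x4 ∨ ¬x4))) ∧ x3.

¬¬(¬x2 ∧ ¬(x2 ∧ (x4 ∨ ¬x4))) ∧ x3
= ¬¬(¬x2 ∧ ¬x2) ∧ x3   (complement / identity)
= ¬x2 ∧ ¬x2 ∧ x3   (double negation)
= ¬x2 ∧ x3   (idempotence)

¬x2 ∧ x3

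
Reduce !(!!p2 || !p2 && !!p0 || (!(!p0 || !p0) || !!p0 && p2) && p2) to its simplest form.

!p2 && !p0

!(!!p2 || !p2 && !!p0 || (!(!p0 || !p0) || !!p0 && p2) && p2)
= !(!!p2 || !p2 && !!p0 || (!!p0 || !!p0 && p2) && p2)   (idempotence)
= !(!!p2 || !p2 && !!p0 || !!p0 && p2)   (absorption)
= !(!!p2 || !!p0)   (distribution)
= !p2 && !p0   (De Morgan)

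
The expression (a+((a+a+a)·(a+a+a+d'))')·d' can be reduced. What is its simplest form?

(a+((a+a+a)·(a+a+a+d'))')·d'
= (a+(a+a+a)')·d'   — absorption
= (a+(a+a)')·d'   — idempotence
= (a+a')·d'   — idempotence
= d'   — complement / identity

d'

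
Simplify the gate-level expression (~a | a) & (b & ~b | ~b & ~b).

(~a | a) & (b & ~b | ~b & ~b)
= (~a | a) & ~b & (b | ~b)   [distribution]
= (~a | a) & ~b   [complement / identity]
= ~b   [complement / identity]

~b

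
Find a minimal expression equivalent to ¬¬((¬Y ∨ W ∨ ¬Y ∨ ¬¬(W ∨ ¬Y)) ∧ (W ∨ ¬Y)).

¬¬((¬Y ∨ W ∨ ¬Y ∨ ¬¬(W ∨ ¬Y)) ∧ (W ∨ ¬Y))
= ¬¬((¬Y ∨ W ∨ ¬Y ∨ W ∨ ¬Y) ∧ (W ∨ ¬Y))   — double negation
= ¬¬((¬Y ∨ W ∨ ¬Y) ∧ (W ∨ ¬Y))   — idempotence
= (¬Y ∨ W ∨ ¬Y) ∧ (W ∨ ¬Y)   — double negation
= (W ∨ ¬Y) ∧ W ∨ ¬Y   — distribution
= W ∨ ¬Y   — absorption

W ∨ ¬Y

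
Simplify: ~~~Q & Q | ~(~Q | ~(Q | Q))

Q

~~~Q & Q | ~(~Q | ~(Q | Q))
= ~Q & Q | ~(~Q | ~(Q | Q))
= ~Q & Q | ~(~Q | ~Q)
= ~Q & Q | Q & Q
= Q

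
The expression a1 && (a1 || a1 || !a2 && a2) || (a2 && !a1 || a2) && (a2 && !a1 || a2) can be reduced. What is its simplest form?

a1 && (a1 || a1 || !a2 && a2) || (a2 && !a1 || a2) && (a2 && !a1 || a2)
= a1 && (a1 || a1 || !a2 && a2) || a2 && !a1 || a2   (idempotence)
= a1 && (a1 || a1) || a2 && !a1 || a2   (complement / identity)
= a1 && (a1 || a1) || a2   (absorption)
= a1 && a1 || a2   (idempotence)
= a1 || a2   (idempotence)

a1 || a2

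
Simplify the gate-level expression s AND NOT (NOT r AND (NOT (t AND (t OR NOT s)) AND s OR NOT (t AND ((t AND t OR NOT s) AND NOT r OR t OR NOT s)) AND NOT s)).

s AND (r OR t)

s AND NOT (NOT r AND (NOT (t AND (t OR NOT s)) AND s OR NOT (t AND ((t AND t OR NOT s) AND NOT r OR t OR NOT s)) AND NOT s))
= s AND NOT (NOT r AND (NOT (t AND (t OR NOT s)) AND s OR NOT (t AND ((t OR NOT s) AND NOT r OR t OR NOT s)) AND NOT s))   (idempotence)
= s AND NOT (NOT r AND (NOT (t AND (t OR NOT s)) AND s OR NOT (t AND (t OR NOT s)) AND NOT s))   (absorption)
= s AND NOT (NOT r AND NOT (t AND (t OR NOT s)))   (distribution)
= s AND (r OR t AND (t OR NOT s))   (De Morgan)
= s AND (r OR t)   (absorption)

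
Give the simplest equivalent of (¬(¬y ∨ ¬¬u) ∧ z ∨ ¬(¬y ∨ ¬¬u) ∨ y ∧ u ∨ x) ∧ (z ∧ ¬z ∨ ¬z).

(¬(¬y ∨ ¬¬u) ∧ z ∨ ¬(¬y ∨ ¬¬u) ∨ y ∧ u ∨ x) ∧ (z ∧ ¬z ∨ ¬z)
= (¬(¬y ∨ ¬¬u) ∨ y ∧ u ∨ x) ∧ (z ∧ ¬z ∨ ¬z)
= (¬(¬y ∨ ¬¬u) ∨ y ∧ u ∨ x) ∧ ¬z
= (y ∧ ¬u ∨ y ∧ u ∨ x) ∧ ¬z
= (y ∨ x) ∧ ¬z

(y ∨ x) ∧ ¬z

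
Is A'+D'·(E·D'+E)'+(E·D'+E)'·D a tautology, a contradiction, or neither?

neither

A'+D'·(E·D'+E)'+(E·D'+E)'·D
= A'+(E·D'+E)'   — distribution
= A'+E'   — absorption
This depends on A, E, so it is not a constant.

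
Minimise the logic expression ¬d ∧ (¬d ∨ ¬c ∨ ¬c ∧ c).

¬d

¬d ∧ (¬d ∨ ¬c ∨ ¬c ∧ c)
= ¬d ∧ (¬d ∨ ¬c)   (complement / identity)
= ¬d   (absorption)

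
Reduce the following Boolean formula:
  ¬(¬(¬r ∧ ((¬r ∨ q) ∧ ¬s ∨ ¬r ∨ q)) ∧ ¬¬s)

¬r ∨ ¬s

¬(¬(¬r ∧ ((¬r ∨ q) ∧ ¬s ∨ ¬r ∨ q)) ∧ ¬¬s)
= ¬(¬(¬r ∧ (¬r ∨ q)) ∧ ¬¬s)   (absorption)
= ¬r ∧ (¬r ∨ q) ∨ ¬s   (De Morgan)
= ¬r ∨ ¬s   (absorption)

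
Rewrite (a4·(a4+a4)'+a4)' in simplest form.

a4'

(a4·(a4+a4)'+a4)'
= (a4·a4'+a4)'   [idempotence]
= a4'   [complement / identity]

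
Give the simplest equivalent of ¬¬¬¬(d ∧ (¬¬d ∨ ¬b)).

¬¬¬¬(d ∧ (¬¬d ∨ ¬b))
= ¬¬¬¬(d ∧ (d ∨ ¬b))   — double negation
= ¬¬¬¬d   — absorption
= ¬¬d   — double negation
= d   — double negation

d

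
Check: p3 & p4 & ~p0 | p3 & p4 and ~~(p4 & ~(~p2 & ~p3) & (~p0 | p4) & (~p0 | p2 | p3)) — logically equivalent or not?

No

E1: p3 & p4 & ~p0 | p3 & p4
    = p3 & p4   — absorption
E2: ~~(p4 & ~(~p2 & ~p3) & (~p0 | p4) & (~p0 | p2 | p3))
    = p4 & ~(~p2 & ~p3) & (~p0 | p4) & (~p0 | p2 | p3)   — double negation
    = p4 & ~(~p2 & ~p3) & (p4 & (p2 | p3) | ~p0)   — distribution
    = p4 & (p2 | p3) & (p4 & (p2 | p3) | ~p0)   — De Morgan
    = p4 & (p2 | p3)   — absorption
These differ: at p0=0, p2=1, p3=0, p4=1, E1 = 0 but E2 = 1.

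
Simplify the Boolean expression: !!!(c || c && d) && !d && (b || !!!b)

!c && !d

!!!(c || c && d) && !d && (b || !!!b)
= !!!(c || c && d) && !d && (b || !b)   (double negation)
= !(c || c && d) && !d && (b || !b)   (double negation)
= !c && !d && (b || !b)   (absorption)
= !c && !d   (complement / identity)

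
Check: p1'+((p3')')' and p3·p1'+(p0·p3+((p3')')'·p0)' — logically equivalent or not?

No

E1: p1'+((p3')')'
    = p1'+p3'   (double negation)
E2: p3·p1'+(p0·p3+((p3')')'·p0)'
    = p3·p1'+(p0·p3+p3'·p0)'   (double negation)
    = p3·p1'+p0'   (distribution)
These differ: at p0=1, p1=1, p3=0, E1 = 1 but E2 = 0.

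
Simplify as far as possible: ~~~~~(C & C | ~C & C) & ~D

~~~~~(C & C | ~C & C) & ~D
= ~~~(C & C | ~C & C) & ~D   (double negation)
= ~(C & C | ~C & C) & ~D   (double negation)
= ~C & ~D   (distribution)

~C & ~D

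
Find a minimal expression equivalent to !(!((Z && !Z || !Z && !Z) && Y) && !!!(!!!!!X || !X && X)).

!Z && Y || !X

!(!((Z && !Z || !Z && !Z) && Y) && !!!(!!!!!X || !X && X))
= !(!((Z && !Z || !Z && !Z) && Y) && !!!!!!!!X)   — complement / identity
= !(!((Z && !Z || !Z && !Z) && Y) && !!!!!!X)   — double negation
= !(!((Z && !Z || !Z && !Z) && Y) && !!!!X)   — double negation
= !(!((Z && !Z || !Z && !Z) && Y) && !!X)   — double negation
= !(!(!Z && Y) && !!X)   — distribution
= !Z && Y || !X   — De Morgan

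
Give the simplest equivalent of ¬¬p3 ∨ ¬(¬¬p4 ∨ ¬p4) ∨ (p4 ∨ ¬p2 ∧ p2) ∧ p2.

¬¬p3 ∨ ¬(¬¬p4 ∨ ¬p4) ∨ (p4 ∨ ¬p2 ∧ p2) ∧ p2
= ¬¬p3 ∨ ¬(¬¬p4 ∨ ¬p4) ∨ p4 ∧ p2   (complement / identity)
= ¬¬p3 ∨ ¬p4 ∧ p4 ∨ p4 ∧ p2   (De Morgan)
= p3 ∨ ¬p4 ∧ p4 ∨ p4 ∧ p2   (double negation)
= p3 ∨ p4 ∧ p2   (complement / identity)

p3 ∨ p4 ∧ p2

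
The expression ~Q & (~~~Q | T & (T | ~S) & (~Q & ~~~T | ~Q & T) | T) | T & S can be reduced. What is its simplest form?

~Q & (~~~Q | T & (T | ~S) & (~Q & ~~~T | ~Q & T) | T) | T & S
= ~Q & (~Q | T & (T | ~S) & (~Q & ~~~T | ~Q & T) | T) | T & S   (double negation)
= ~Q & (~Q | T & (T | ~S) & (~Q & ~T | ~Q & T) | T) | T & S   (double negation)
= ~Q & (~Q | T & (~Q & ~T | ~Q & T) | T) | T & S   (absorption)
= ~Q & (~Q | T & ~Q | T) | T & S   (distribution)
= ~Q & (~Q | T) | T & S   (absorption)
= ~Q | T & S   (absorption)

~Q | T & S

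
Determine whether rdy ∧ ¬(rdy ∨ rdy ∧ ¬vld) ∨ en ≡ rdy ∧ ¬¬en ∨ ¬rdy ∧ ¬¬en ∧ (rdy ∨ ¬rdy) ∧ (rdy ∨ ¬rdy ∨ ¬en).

Yes

E1: rdy ∧ ¬(rdy ∨ rdy ∧ ¬vld) ∨ en
    = rdy ∧ ¬rdy ∨ en   — absorption
    = en   — complement / identity
E2: rdy ∧ ¬¬en ∨ ¬rdy ∧ ¬¬en ∧ (rdy ∨ ¬rdy) ∧ (rdy ∨ ¬rdy ∨ ¬en)
    = rdy ∧ ¬¬en ∨ ¬rdy ∧ ¬¬en ∧ (rdy ∨ ¬rdy)   — absorption
    = rdy ∧ ¬¬en ∨ ¬rdy ∧ ¬¬en   — complement / identity
    = ¬¬en   — distribution
    = en   — double negation
Both reduce to en, so they are equivalent.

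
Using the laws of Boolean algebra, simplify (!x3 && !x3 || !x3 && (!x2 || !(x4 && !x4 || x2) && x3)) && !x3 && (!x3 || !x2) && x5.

(!x3 && !x3 || !x3 && (!x2 || !(x4 && !x4 || x2) && x3)) && !x3 && (!x3 || !x2) && x5
= !x3 && (!x3 || !x2 || !(x4 && !x4 || x2) && x3) && !x3 && (!x3 || !x2) && x5   (distribution)
= !x3 && (!x3 || !x2 || !x2 && x3) && !x3 && (!x3 || !x2) && x5   (complement / identity)
= !x3 && (!x3 || !x2) && !x3 && (!x3 || !x2) && x5   (absorption)
= !x3 && (!x3 || !x2) && x5   (idempotence)
= !x3 && x5   (absorption)

!x3 && x5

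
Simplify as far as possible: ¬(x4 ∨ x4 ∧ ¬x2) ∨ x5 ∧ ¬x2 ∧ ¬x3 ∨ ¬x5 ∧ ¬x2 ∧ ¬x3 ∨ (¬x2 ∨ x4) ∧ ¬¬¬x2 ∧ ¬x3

¬(x4 ∨ x4 ∧ ¬x2) ∨ x5 ∧ ¬x2 ∧ ¬x3 ∨ ¬x5 ∧ ¬x2 ∧ ¬x3 ∨ (¬x2 ∨ x4) ∧ ¬¬¬x2 ∧ ¬x3
= ¬(x4 ∨ x4 ∧ ¬x2) ∨ x5 ∧ ¬x2 ∧ ¬x3 ∨ ¬x5 ∧ ¬x2 ∧ ¬x3 ∨ (¬x2 ∨ x4) ∧ ¬x2 ∧ ¬x3   [double negation]
= ¬(x4 ∨ x4 ∧ ¬x2) ∨ x5 ∧ ¬x2 ∧ ¬x3 ∨ ¬x5 ∧ ¬x2 ∧ ¬x3 ∨ ¬x2 ∧ ¬x3   [absorption]
= ¬(x4 ∨ x4 ∧ ¬x2) ∨ ¬x2 ∧ ¬x3 ∨ ¬x2 ∧ ¬x3   [distribution]
= ¬x4 ∨ ¬x2 ∧ ¬x3 ∨ ¬x2 ∧ ¬x3   [absorption]
= ¬x4 ∨ ¬x2 ∧ ¬x3   [idempotence]

¬x4 ∨ ¬x2 ∧ ¬x3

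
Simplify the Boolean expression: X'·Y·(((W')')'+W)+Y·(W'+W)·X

Y

X'·Y·(((W')')'+W)+Y·(W'+W)·X
= X'·Y·(W'+W)+Y·(W'+W)·X
= Y·(W'+W)
= Y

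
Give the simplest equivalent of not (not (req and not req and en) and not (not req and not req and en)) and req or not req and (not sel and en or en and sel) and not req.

not (not (req and not req and en) and not (not req and not req and en)) and req or not req and (not sel and en or en and sel) and not req
= (req and not req and en or not req and not req and en) and req or not req and (not sel and en or en and sel) and not req   [De Morgan]
= not req and en and req or not req and (not sel and en or en and sel) and not req   [distribution]
= not req and en and req or not req and en and not req   [distribution]
= not req and en   [distribution]

not req and en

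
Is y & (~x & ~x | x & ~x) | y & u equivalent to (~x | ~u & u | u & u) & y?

Yes

E1: y & (~x & ~x | x & ~x) | y & u
    = y & ~x | y & u
    = (~x | u) & y
E2: (~x | ~u & u | u & u) & y
    = (~x | u) & y
Both reduce to (~x | u) & y, so they are equivalent.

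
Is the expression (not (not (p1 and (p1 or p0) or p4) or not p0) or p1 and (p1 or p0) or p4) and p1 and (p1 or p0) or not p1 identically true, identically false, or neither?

(not (not (p1 and (p1 or p0) or p4) or not p0) or p1 and (p1 or p0) or p4) and p1 and (p1 or p0) or not p1
= ((p1 and (p1 or p0) or p4) and p0 or p1 and (p1 or p0) or p4) and p1 and (p1 or p0) or not p1
= (p1 and (p1 or p0) or p4) and p1 and (p1 or p0) or not p1
= p1 and (p1 or p0) or not p1
= p1 or not p1
= True

identically true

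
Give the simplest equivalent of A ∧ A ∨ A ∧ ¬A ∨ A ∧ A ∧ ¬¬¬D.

A ∧ A ∨ A ∧ ¬A ∨ A ∧ A ∧ ¬¬¬D
= A ∧ A ∨ A ∧ A ∧ ¬¬¬D   (complement / identity)
= A ∧ A ∨ A ∧ A ∧ ¬D   (double negation)
= A ∧ A   (absorption)
= A   (idempotence)

A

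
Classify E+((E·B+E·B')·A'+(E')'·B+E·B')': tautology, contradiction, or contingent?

E+((E·B+E·B')·A'+(E')'·B+E·B')'
= E+((E·B+E·B')·A'+E·B+E·B')'   [double negation]
= E+(E·B+E·B')'   [absorption]
= E+E'   [distribution]
= 1   [complement]

tautology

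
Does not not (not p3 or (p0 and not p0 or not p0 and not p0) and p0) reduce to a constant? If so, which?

no

not not (not p3 or (p0 and not p0 or not p0 and not p0) and p0)
= not not (not p3 or not p0 and p0)   (distribution)
= not not not p3   (complement / identity)
= not p3   (double negation)
This depends on p3, so it is not a constant.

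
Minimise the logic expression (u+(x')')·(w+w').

u+x

(u+(x')')·(w+w')
= u+(x')'   — complement / identity
= u+x   — double negation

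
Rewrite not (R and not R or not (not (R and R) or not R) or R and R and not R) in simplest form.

not R

not (R and not R or not (not (R and R) or not R) or R and R and not R)
= not (R and not R or R and R and R or R and R and not R)
= not (R and not R or R and R)
= not R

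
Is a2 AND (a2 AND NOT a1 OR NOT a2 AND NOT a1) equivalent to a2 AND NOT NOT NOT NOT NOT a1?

Yes

E1: a2 AND (a2 AND NOT a1 OR NOT a2 AND NOT a1)
    = a2 AND NOT a1   — distribution
E2: a2 AND NOT NOT NOT NOT NOT a1
    = a2 AND NOT NOT NOT a1   — double negation
    = a2 AND NOT a1   — double negation
Both reduce to a2 AND NOT a1, so they are equivalent.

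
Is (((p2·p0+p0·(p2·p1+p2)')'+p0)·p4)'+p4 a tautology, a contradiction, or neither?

(((p2·p0+p0·(p2·p1+p2)')'+p0)·p4)'+p4
= (((p2·p0+p0·p2')'+p0)·p4)'+p4   — absorption
= ((p0'+p0)·p4)'+p4   — distribution
= p4'+p4   — complement / identity
= 1   — complement

tautology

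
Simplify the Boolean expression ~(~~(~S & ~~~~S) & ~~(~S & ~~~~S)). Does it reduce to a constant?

1

~(~~(~S & ~~~~S) & ~~(~S & ~~~~S))
= ~~~(~S & ~~~~S)   (idempotence)
= ~(~S & ~~~~S)   (double negation)
= S | ~~~S   (De Morgan)
= S | ~S   (double negation)
= 1   (complement)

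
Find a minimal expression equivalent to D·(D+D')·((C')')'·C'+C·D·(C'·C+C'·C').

D·(D+D')·((C')')'·C'+C·D·(C'·C+C'·C')
= D·(D+D')·((C')')'·C'+C·D·C'   [distribution]
= D·((C')')'·C'+C·D·C'   [complement / identity]
= D·C'·C'+C·D·C'   [double negation]
= D·C'   [distribution]

D·C'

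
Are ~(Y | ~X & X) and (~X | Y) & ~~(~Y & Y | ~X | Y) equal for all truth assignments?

No

E1: ~(Y | ~X & X)
    = ~Y   — complement / identity
E2: (~X | Y) & ~~(~Y & Y | ~X | Y)
    = (~X | Y) & (~Y & Y | ~X | Y)   — double negation
    = (~X | Y) & (~X | Y)   — complement / identity
    = ~X | Y   — idempotence
These differ: at X=1, Y=1, E1 = 0 but E2 = 1.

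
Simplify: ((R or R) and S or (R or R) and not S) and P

R and P

((R or R) and S or (R or R) and not S) and P
= (R or R) and P   (distribution)
= R and P   (idempotence)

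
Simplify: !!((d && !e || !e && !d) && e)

false

!!((d && !e || !e && !d) && e)
= (d && !e || !e && !d) && e   [double negation]
= !e && e   [distribution]
= false   [complement]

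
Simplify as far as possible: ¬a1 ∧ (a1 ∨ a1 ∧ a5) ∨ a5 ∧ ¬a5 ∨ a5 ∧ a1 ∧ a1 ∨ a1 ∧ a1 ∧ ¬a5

¬a1 ∧ (a1 ∨ a1 ∧ a5) ∨ a5 ∧ ¬a5 ∨ a5 ∧ a1 ∧ a1 ∨ a1 ∧ a1 ∧ ¬a5
= ¬a1 ∧ (a1 ∨ a1 ∧ a5) ∨ a5 ∧ a1 ∧ a1 ∨ a1 ∧ a1 ∧ ¬a5   (complement / identity)
= ¬a1 ∧ (a1 ∨ a1 ∧ a5) ∨ a1 ∧ a1   (distribution)
= ¬a1 ∧ a1 ∨ a1 ∧ a1   (absorption)
= a1   (distribution)

a1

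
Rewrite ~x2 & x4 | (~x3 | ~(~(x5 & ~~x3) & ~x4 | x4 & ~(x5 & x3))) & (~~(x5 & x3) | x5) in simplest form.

~x2 & x4 | (~x3 | ~(~(x5 & ~~x3) & ~x4 | x4 & ~(x5 & x3))) & (~~(x5 & x3) | x5)
= ~x2 & x4 | (~x3 | ~(~(x5 & x3) & ~x4 | x4 & ~(x5 & x3))) & (~~(x5 & x3) | x5)   (double negation)
= ~x2 & x4 | (~x3 | ~~(x5 & x3)) & (~~(x5 & x3) | x5)   (distribution)
= ~x2 & x4 | ~x3 & x5 | ~~(x5 & x3)   (distribution)
= ~x2 & x4 | ~x3 & x5 | x5 & x3   (double negation)
= ~x2 & x4 | x5   (distribution)

~x2 & x4 | x5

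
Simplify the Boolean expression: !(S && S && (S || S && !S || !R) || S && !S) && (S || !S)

!S

!(S && S && (S || S && !S || !R) || S && !S) && (S || !S)
= !(S && S && (S || !R) || S && !S) && (S || !S)   — complement / identity
= !(S && S || S && !S) && (S || !S)   — absorption
= !S && (S || !S)   — distribution
= !S   — complement / identity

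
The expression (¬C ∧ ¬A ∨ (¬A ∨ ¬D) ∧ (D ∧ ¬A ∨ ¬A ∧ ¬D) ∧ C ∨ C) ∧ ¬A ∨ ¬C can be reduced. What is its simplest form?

¬A ∨ ¬C

(¬C ∧ ¬A ∨ (¬A ∨ ¬D) ∧ (D ∧ ¬A ∨ ¬A ∧ ¬D) ∧ C ∨ C) ∧ ¬A ∨ ¬C
= (¬C ∧ ¬A ∨ (¬A ∨ ¬D) ∧ ¬A ∧ C ∨ C) ∧ ¬A ∨ ¬C   [distribution]
= (¬C ∧ ¬A ∨ ¬A ∧ C ∨ C) ∧ ¬A ∨ ¬C   [absorption]
= (¬A ∨ C) ∧ ¬A ∨ ¬C   [distribution]
= ¬A ∨ ¬C   [absorption]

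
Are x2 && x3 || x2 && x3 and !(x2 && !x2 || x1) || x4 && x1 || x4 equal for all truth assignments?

No

E1: x2 && x3 || x2 && x3
    = x2 && x3   [idempotence]
E2: !(x2 && !x2 || x1) || x4 && x1 || x4
    = !(x2 && !x2 || x1) || x4   [absorption]
    = !x1 || x4   [complement / identity]
These differ: at x1=1, x2=0, x3=0, x4=1, E1 = 0 but E2 = 1.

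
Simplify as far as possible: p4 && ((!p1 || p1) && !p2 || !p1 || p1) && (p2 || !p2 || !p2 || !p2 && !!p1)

p4

p4 && ((!p1 || p1) && !p2 || !p1 || p1) && (p2 || !p2 || !p2 || !p2 && !!p1)
= p4 && ((!p1 || p1) && !p2 || !p1 || p1) && (p2 || !p2 || !p2 && !!p1)   [idempotence]
= p4 && (!p1 || p1) && (p2 || !p2 || !p2 && !!p1)   [absorption]
= p4 && (p2 || !p2 || !p2 && !!p1)   [complement / identity]
= p4 && (p2 || !p2 || !p2 && p1)   [double negation]
= p4 && (p2 || !p2)   [absorption]
= p4   [complement / identity]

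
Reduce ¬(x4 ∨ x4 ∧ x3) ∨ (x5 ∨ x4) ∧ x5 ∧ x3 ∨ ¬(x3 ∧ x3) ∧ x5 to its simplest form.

¬(x4 ∨ x4 ∧ x3) ∨ (x5 ∨ x4) ∧ x5 ∧ x3 ∨ ¬(x3 ∧ x3) ∧ x5
= ¬x4 ∨ (x5 ∨ x4) ∧ x5 ∧ x3 ∨ ¬(x3 ∧ x3) ∧ x5   (absorption)
= ¬x4 ∨ x5 ∧ x3 ∨ ¬(x3 ∧ x3) ∧ x5   (absorption)
= ¬x4 ∨ x5 ∧ x3 ∨ ¬x3 ∧ x5   (idempotence)
= ¬x4 ∨ x5   (distribution)

¬x4 ∨ x5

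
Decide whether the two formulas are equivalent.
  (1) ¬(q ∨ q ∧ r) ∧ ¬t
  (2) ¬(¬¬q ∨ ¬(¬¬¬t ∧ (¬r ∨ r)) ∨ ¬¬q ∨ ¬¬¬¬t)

E1: ¬(q ∨ q ∧ r) ∧ ¬t
    = ¬q ∧ ¬t   [absorption]
E2: ¬(¬¬q ∨ ¬(¬¬¬t ∧ (¬r ∨ r)) ∨ ¬¬q ∨ ¬¬¬¬t)
    = ¬(¬¬q ∨ ¬¬¬¬t ∨ ¬¬q ∨ ¬¬¬¬t)   [complement / identity]
    = ¬(¬¬q ∨ ¬¬¬¬t)   [idempotence]
    = ¬(¬¬q ∨ ¬¬t)   [double negation]
    = ¬q ∧ ¬t   [De Morgan]
Both reduce to ¬q ∧ ¬t, so they are equivalent.

Yes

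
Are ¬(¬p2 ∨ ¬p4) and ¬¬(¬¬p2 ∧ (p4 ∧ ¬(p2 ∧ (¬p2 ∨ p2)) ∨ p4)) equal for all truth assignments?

E1: ¬(¬p2 ∨ ¬p4)
    = p2 ∧ p4   (De Morgan)
E2: ¬¬(¬¬p2 ∧ (p4 ∧ ¬(p2 ∧ (¬p2 ∨ p2)) ∨ p4))
    = ¬¬p2 ∧ (p4 ∧ ¬(p2 ∧ (¬p2 ∨ p2)) ∨ p4)   (double negation)
    = ¬¬p2 ∧ (p4 ∧ ¬p2 ∨ p4)   (complement / identity)
    = p2 ∧ (p4 ∧ ¬p2 ∨ p4)   (double negation)
    = p2 ∧ p4   (absorption)
Both reduce to p2 ∧ p4, so they are equivalent.

Yes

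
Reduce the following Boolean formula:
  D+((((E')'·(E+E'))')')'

D+((((E')'·(E+E'))')')'
= D+(((E·(E+E'))')')'   (double negation)
= D+(E·(E+E'))'   (double negation)
= D+E'   (complement / identity)

D+E'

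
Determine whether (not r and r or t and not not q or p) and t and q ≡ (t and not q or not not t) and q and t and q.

E1: (not r and r or t and not not q or p) and t and q
    = (t and not not q or p) and t and q   [complement / identity]
    = (t and q or p) and t and q   [double negation]
    = t and q   [absorption]
E2: (t and not q or not not t) and q and t and q
    = (t and not q or t) and q and t and q   [double negation]
    = t and q and t and q   [absorption]
    = t and q   [idempotence]
Both reduce to t and q, so they are equivalent.

Yes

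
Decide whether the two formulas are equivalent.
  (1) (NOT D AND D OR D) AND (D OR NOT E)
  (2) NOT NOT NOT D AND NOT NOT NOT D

E1: (NOT D AND D OR D) AND (D OR NOT E)
    = D AND (D OR NOT E)
    = D
E2: NOT NOT NOT D AND NOT NOT NOT D
    = NOT NOT NOT D
    = NOT D
These differ: at D=0, E=0, E1 = 0 but E2 = 1.

No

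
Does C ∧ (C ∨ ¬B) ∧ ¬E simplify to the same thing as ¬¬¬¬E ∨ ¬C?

E1: C ∧ (C ∨ ¬B) ∧ ¬E
    = C ∧ ¬E   — absorption
E2: ¬¬¬¬E ∨ ¬C
    = ¬¬E ∨ ¬C   — double negation
    = E ∨ ¬C   — double negation
These differ: at B=1, C=0, E=1, E1 = 0 but E2 = 1.

No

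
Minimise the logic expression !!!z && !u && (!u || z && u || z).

!!!z && !u && (!u || z && u || z)
= !!!z && !u && (!u || z)
= !!!z && !u
= !z && !u

!z && !u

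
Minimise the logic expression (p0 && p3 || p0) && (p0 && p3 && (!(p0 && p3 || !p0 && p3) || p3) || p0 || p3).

(p0 && p3 || p0) && (p0 && p3 && (!(p0 && p3 || !p0 && p3) || p3) || p0 || p3)
= (p0 && p3 || p0) && (p0 && p3 && (!p3 || p3) || p0 || p3)   (distribution)
= (p0 && p3 || p0) && (p0 && p3 || p0 || p3)   (complement / identity)
= p0 && p3 || p0   (absorption)
= p0   (absorption)

p0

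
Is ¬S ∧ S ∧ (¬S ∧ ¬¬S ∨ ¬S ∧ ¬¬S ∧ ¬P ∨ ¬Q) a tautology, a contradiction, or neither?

contradiction

¬S ∧ S ∧ (¬S ∧ ¬¬S ∨ ¬S ∧ ¬¬S ∧ ¬P ∨ ¬Q)
= ¬S ∧ S ∧ (¬S ∧ ¬¬S ∨ ¬Q)   — absorption
= ¬S ∧ S ∧ (¬S ∧ S ∨ ¬Q)   — double negation
= ¬S ∧ S   — absorption
= False   — complement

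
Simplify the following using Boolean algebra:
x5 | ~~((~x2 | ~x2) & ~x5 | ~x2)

x5 | ~~((~x2 | ~x2) & ~x5 | ~x2)
= x5 | (~x2 | ~x2) & ~x5 | ~x2   [double negation]
= x5 | ~x2 & ~x5 | ~x2   [idempotence]
= x5 | ~x2   [absorption]

x5 | ~x2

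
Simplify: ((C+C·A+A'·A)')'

((C+C·A+A'·A)')'
= C+C·A+A'·A   [double negation]
= C+A'·A   [absorption]
= C   [complement / identity]

C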